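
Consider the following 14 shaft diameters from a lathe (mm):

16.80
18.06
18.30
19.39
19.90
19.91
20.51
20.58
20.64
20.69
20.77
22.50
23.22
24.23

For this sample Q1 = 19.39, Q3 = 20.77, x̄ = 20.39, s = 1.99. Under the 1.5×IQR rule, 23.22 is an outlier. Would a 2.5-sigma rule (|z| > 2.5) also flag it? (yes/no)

z = (23.22 − 20.39) / 1.99 = 1.42.
|z| = 1.42 ≤ 2.5.

no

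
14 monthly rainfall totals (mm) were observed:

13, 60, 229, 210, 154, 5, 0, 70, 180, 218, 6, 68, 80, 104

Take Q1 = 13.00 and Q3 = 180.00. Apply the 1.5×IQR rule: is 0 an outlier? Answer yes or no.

IQR = Q3 − Q1 = 180.00 − 13.00 = 167.00.
Lower fence = Q1 − 1.5·IQR = 13.00 − 250.50 = -237.50.
Upper fence = Q3 + 1.5·IQR = 180.00 + 250.50 = 430.50.
0 lies within [-237.50, 430.50].

no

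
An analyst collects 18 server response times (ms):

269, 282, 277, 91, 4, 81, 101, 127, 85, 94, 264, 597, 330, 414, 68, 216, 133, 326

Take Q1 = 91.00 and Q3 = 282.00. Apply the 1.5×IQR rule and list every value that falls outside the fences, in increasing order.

597

IQR = Q3 − Q1 = 282.00 − 91.00 = 191.00.
Lower fence = Q1 − 1.5·IQR = 91.00 − 286.50 = -195.50.
Upper fence = Q3 + 1.5·IQR = 282.00 + 286.50 = 568.50.
597 > 568.50 → outlier.
All remaining values lie within [-195.50, 568.50].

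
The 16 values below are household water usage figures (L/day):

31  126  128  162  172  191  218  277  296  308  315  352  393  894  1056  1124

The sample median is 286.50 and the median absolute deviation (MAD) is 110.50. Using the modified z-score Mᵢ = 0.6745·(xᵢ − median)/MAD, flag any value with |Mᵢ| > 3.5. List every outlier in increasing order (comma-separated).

|Mᵢ| > 3.5 ⇔ |xᵢ − 286.50| > 3.5·110.50/0.6745 = 573.39.
So outliers lie outside [-286.89, 859.89].
894: M = 3.71 → outlier.
1056: M = 4.70 → outlier.
1124: M = 5.11 → outlier.

894, 1056, 1124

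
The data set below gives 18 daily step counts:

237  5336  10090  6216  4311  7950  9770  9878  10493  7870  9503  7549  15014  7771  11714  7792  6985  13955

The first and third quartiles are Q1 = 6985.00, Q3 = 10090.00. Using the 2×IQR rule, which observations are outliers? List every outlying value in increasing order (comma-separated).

IQR = Q3 − Q1 = 10090.00 − 6985.00 = 3105.00.
Lower fence = Q1 − 2·IQR = 6985.00 − 6210.00 = 775.00.
Upper fence = Q3 + 2·IQR = 10090.00 + 6210.00 = 16300.00.
237 < 775.00 → outlier.
All remaining values lie within [775.00, 16300.00].

237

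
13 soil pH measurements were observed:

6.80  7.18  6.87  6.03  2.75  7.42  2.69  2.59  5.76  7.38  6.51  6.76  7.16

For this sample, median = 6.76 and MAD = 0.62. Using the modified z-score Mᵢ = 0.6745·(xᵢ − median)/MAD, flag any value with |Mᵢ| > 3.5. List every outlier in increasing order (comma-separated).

|Mᵢ| > 3.5 ⇔ |xᵢ − 6.76| > 3.5·0.62/0.6745 = 3.22.
So outliers lie outside [3.54, 9.98].
2.59: M = -4.54 → outlier.
2.69: M = -4.43 → outlier.
2.75: M = -4.36 → outlier.

2.59, 2.69, 2.75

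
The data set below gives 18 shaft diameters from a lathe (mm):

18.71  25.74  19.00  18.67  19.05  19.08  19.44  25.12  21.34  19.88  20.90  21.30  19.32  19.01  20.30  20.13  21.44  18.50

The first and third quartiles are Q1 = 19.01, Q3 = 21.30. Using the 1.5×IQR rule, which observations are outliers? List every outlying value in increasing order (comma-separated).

25.12, 25.74

IQR = Q3 − Q1 = 21.30 − 19.01 = 2.29.
Lower fence = Q1 − 1.5·IQR = 19.01 − 3.435 = 15.575.
Upper fence = Q3 + 1.5·IQR = 21.30 + 3.435 = 24.735.
25.12 > 24.735 → outlier.
25.74 > 24.735 → outlier.
All remaining values lie within [15.575, 24.735].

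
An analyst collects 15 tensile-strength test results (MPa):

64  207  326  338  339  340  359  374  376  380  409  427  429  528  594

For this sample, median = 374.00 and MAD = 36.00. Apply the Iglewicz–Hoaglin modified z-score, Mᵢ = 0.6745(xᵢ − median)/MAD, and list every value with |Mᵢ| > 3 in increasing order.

64, 207, 594

|Mᵢ| > 3 ⇔ |xᵢ − 374.00| > 3·36.00/0.6745 = 160.12.
So outliers lie outside [213.88, 534.12].
64: M = -5.81 → outlier.
207: M = -3.13 → outlier.
594: M = 4.12 → outlier.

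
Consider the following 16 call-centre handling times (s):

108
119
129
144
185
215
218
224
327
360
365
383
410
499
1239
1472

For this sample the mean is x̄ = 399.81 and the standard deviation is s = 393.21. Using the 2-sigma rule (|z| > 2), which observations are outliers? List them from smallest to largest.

1239, 1472

Cutoffs at x̄ ± 2s: 399.81 ± 2·393.21 = [-386.61, 1186.23].
1239: z = 2.13, |z| > 2 → outlier.
1472: z = 2.73, |z| > 2 → outlier.
Every other value lies within [-386.61, 1186.23].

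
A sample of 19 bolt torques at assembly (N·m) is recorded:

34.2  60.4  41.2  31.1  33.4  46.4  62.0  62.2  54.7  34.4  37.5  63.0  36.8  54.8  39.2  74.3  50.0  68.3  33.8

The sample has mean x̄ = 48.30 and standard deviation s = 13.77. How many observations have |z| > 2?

0

Cutoffs: x̄ ± 2s = [20.76, 75.84].
Every value lies within the cutoffs.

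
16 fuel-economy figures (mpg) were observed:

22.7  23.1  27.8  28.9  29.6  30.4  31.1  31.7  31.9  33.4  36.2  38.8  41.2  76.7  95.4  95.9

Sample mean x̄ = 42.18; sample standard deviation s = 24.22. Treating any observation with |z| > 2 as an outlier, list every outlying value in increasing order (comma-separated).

Cutoffs at x̄ ± 2s: 42.18 ± 2·24.22 = [-6.26, 90.62].
95.4: z = 2.20, |z| > 2 → outlier.
95.9: z = 2.22, |z| > 2 → outlier.
Every other value lies within [-6.26, 90.62].

95.4, 95.9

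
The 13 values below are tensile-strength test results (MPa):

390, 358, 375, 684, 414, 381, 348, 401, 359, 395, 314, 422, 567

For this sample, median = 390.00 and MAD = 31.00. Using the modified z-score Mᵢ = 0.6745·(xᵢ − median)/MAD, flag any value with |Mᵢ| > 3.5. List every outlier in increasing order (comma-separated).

567, 684

|Mᵢ| > 3.5 ⇔ |xᵢ − 390.00| > 3.5·31.00/0.6745 = 160.86.
So outliers lie outside [229.14, 550.86].
567: M = 3.85 → outlier.
684: M = 6.40 → outlier.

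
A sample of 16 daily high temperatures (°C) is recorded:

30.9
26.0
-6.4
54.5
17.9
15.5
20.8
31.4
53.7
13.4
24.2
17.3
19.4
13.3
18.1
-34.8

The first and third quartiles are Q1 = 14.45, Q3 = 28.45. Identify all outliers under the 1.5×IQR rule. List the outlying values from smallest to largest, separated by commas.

IQR = Q3 − Q1 = 28.45 − 14.45 = 14.00.
Lower fence = Q1 − 1.5·IQR = 14.45 − 21.00 = -6.55.
Upper fence = Q3 + 1.5·IQR = 28.45 + 21.00 = 49.45.
-34.8 < -6.55 → outlier.
53.7 > 49.45 → outlier.
54.5 > 49.45 → outlier.
All remaining values lie within [-6.55, 49.45].

-34.8, 53.7, 54.5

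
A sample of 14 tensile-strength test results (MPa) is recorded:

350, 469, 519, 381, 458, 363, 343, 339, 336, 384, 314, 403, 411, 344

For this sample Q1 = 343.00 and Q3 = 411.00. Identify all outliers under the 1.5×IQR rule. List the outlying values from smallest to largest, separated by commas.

IQR = Q3 − Q1 = 411.00 − 343.00 = 68.00.
Lower fence = Q1 − 1.5·IQR = 343.00 − 102.00 = 241.00.
Upper fence = Q3 + 1.5·IQR = 411.00 + 102.00 = 513.00.
519 > 513.00 → outlier.
All remaining values lie within [241.00, 513.00].

519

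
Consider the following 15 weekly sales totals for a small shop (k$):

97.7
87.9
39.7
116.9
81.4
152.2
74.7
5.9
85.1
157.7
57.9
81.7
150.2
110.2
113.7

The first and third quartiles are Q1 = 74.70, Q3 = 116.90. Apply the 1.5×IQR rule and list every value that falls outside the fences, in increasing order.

5.9

IQR = Q3 − Q1 = 116.90 − 74.70 = 42.20.
Lower fence = Q1 − 1.5·IQR = 74.70 − 63.30 = 11.40.
Upper fence = Q3 + 1.5·IQR = 116.90 + 63.30 = 180.20.
5.9 < 11.40 → outlier.
All remaining values lie within [11.40, 180.20].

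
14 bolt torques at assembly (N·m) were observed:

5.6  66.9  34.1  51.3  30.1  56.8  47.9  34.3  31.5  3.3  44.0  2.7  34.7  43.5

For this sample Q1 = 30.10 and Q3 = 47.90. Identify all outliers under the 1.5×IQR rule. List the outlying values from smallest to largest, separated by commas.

2.7, 3.3

IQR = Q3 − Q1 = 47.90 − 30.10 = 17.80.
Lower fence = Q1 − 1.5·IQR = 30.10 − 26.70 = 3.40.
Upper fence = Q3 + 1.5·IQR = 47.90 + 26.70 = 74.60.
2.7 < 3.40 → outlier.
3.3 < 3.40 → outlier.
All remaining values lie within [3.40, 74.60].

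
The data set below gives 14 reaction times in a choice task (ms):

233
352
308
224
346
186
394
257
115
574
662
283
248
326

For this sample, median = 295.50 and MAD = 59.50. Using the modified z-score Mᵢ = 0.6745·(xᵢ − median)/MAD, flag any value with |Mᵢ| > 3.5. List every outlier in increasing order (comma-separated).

|Mᵢ| > 3.5 ⇔ |xᵢ − 295.50| > 3.5·59.50/0.6745 = 308.75.
So outliers lie outside [-13.25, 604.25].
662: M = 4.15 → outlier.

662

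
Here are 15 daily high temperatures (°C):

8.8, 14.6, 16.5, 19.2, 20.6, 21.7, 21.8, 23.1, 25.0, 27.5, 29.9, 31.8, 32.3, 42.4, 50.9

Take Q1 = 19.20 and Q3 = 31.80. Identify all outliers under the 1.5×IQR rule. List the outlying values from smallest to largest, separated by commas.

IQR = Q3 − Q1 = 31.80 − 19.20 = 12.60.
Lower fence = Q1 − 1.5·IQR = 19.20 − 18.90 = 0.30.
Upper fence = Q3 + 1.5·IQR = 31.80 + 18.90 = 50.70.
50.9 > 50.70 → outlier.
All remaining values lie within [0.30, 50.70].

50.9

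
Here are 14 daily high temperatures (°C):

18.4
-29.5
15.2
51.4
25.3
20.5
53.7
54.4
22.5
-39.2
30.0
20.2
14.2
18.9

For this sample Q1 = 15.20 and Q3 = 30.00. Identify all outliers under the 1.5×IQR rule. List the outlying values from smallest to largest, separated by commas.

-39.2, -29.5, 53.7, 54.4

IQR = Q3 − Q1 = 30.00 − 15.20 = 14.80.
Lower fence = Q1 − 1.5·IQR = 15.20 − 22.20 = -7.00.
Upper fence = Q3 + 1.5·IQR = 30.00 + 22.20 = 52.20.
-39.2 < -7.00 → outlier.
-29.5 < -7.00 → outlier.
53.7 > 52.20 → outlier.
54.4 > 52.20 → outlier.
All remaining values lie within [-7.00, 52.20].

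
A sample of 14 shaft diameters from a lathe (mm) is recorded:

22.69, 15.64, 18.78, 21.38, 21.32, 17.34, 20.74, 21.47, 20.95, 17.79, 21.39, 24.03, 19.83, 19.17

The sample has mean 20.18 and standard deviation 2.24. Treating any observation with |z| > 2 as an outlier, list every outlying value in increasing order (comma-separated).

15.64

Cutoffs at x̄ ± 2s: 20.18 ± 2·2.24 = [15.70, 24.66].
15.64: z = -2.03, |z| > 2 → outlier.
Every other value lies within [15.70, 24.66].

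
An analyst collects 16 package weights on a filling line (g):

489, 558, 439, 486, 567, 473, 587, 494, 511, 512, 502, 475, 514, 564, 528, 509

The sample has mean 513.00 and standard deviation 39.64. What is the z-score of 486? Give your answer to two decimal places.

-0.68

z = (486 − 513.00) / 39.64 = -0.68.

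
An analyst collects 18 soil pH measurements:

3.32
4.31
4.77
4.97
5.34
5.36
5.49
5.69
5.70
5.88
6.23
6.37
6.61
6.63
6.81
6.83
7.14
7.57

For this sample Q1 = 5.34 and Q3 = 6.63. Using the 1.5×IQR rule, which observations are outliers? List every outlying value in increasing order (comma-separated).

IQR = Q3 − Q1 = 6.63 − 5.34 = 1.29.
Lower fence = Q1 − 1.5·IQR = 5.34 − 1.935 = 3.405.
Upper fence = Q3 + 1.5·IQR = 6.63 + 1.935 = 8.565.
3.32 < 3.405 → outlier.
All remaining values lie within [3.405, 8.565].

3.32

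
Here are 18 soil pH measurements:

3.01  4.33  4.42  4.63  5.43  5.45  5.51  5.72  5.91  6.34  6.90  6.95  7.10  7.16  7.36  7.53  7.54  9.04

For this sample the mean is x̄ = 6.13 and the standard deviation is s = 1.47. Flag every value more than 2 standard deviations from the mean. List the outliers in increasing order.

Cutoffs at x̄ ± 2s: 6.13 ± 2·1.47 = [3.19, 9.07].
3.01: z = -2.12, |z| > 2 → outlier.
Every other value lies within [3.19, 9.07].

3.01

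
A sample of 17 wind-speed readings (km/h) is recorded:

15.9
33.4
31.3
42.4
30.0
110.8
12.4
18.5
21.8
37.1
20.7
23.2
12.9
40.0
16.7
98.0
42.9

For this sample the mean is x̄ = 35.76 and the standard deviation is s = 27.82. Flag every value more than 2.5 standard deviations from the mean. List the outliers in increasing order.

110.8

Cutoffs at x̄ ± 2.5s: 35.76 ± 2.5·27.82 = [-33.79, 105.31].
110.8: z = 2.70, |z| > 2.5 → outlier.
Every other value lies within [-33.79, 105.31].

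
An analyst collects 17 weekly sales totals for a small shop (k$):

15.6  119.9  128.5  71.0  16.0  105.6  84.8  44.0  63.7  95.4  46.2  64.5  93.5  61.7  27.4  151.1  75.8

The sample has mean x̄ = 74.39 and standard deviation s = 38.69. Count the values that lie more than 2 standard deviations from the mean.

0

Cutoffs: x̄ ± 2s = [-2.99, 151.77].
Every value lies within the cutoffs.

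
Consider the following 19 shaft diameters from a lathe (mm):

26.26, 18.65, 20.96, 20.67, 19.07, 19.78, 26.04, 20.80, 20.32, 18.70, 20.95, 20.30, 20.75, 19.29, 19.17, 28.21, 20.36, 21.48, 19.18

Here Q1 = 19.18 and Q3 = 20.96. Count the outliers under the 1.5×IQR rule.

3

IQR = 1.78; fences at 19.18 − 2.67 = 16.51 and 20.96 + 2.67 = 23.63.
Outside the cutoffs: 26.04, 26.26, 28.21.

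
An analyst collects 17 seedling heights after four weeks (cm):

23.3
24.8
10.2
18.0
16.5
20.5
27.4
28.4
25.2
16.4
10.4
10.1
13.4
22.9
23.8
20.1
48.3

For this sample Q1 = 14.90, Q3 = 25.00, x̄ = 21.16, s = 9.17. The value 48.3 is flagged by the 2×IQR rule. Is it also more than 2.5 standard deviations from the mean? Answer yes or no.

z = (48.3 − 21.16) / 9.17 = 2.96.
|z| = 2.96 > 2.5.

yes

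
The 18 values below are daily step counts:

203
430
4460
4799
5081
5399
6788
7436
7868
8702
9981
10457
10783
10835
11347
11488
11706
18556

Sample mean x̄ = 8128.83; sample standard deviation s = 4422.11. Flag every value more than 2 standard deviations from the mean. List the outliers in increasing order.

Cutoffs at x̄ ± 2s: 8128.83 ± 2·4422.11 = [-715.39, 16973.05].
18556: z = 2.36, |z| > 2 → outlier.
Every other value lies within [-715.39, 16973.05].

18556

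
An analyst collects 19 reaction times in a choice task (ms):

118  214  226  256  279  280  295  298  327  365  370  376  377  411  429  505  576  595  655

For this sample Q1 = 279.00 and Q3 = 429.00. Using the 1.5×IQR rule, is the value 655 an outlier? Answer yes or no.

yes

IQR = Q3 − Q1 = 429.00 − 279.00 = 150.00.
Lower fence = Q1 − 1.5·IQR = 279.00 − 225.00 = 54.00.
Upper fence = Q3 + 1.5·IQR = 429.00 + 225.00 = 654.00.
655 lies above the upper fence.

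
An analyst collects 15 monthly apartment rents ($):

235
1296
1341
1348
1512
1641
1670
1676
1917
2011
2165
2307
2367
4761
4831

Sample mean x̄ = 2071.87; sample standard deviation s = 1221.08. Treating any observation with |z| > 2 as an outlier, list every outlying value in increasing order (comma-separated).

Cutoffs at x̄ ± 2s: 2071.87 ± 2·1221.08 = [-370.29, 4514.03].
4761: z = 2.20, |z| > 2 → outlier.
4831: z = 2.26, |z| > 2 → outlier.
Every other value lies within [-370.29, 4514.03].

4761, 4831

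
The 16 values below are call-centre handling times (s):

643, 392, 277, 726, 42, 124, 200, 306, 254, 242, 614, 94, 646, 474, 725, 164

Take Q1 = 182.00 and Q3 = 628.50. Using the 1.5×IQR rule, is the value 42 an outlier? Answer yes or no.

IQR = Q3 − Q1 = 628.50 − 182.00 = 446.50.
Lower fence = Q1 − 1.5·IQR = 182.00 − 669.75 = -487.75.
Upper fence = Q3 + 1.5·IQR = 628.50 + 669.75 = 1298.25.
42 lies within [-487.75, 1298.25].

no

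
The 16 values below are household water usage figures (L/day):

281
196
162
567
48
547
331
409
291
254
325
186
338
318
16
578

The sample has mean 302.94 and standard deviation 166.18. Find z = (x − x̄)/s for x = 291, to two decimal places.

-0.07

z = (291 − 302.94) / 166.18 = -0.07.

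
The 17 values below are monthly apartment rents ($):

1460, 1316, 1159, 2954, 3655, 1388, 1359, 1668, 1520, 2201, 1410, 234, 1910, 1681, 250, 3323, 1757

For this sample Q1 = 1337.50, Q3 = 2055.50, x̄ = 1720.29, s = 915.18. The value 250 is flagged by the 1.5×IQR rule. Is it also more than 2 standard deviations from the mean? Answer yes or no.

no

z = (250 − 1720.29) / 915.18 = -1.61.
|z| = 1.61 ≤ 2.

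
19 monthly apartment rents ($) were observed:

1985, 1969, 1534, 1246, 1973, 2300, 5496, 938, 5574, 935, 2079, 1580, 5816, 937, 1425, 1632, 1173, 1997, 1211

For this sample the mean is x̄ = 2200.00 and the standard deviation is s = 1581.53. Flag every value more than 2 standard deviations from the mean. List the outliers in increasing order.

5496, 5574, 5816

Cutoffs at x̄ ± 2s: 2200.00 ± 2·1581.53 = [-963.06, 5363.06].
5496: z = 2.08, |z| > 2 → outlier.
5574: z = 2.13, |z| > 2 → outlier.
5816: z = 2.29, |z| > 2 → outlier.
Every other value lies within [-963.06, 5363.06].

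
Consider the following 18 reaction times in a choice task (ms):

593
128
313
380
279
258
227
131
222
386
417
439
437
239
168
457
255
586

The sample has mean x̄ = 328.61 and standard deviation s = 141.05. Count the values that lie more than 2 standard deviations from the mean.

0

Cutoffs: x̄ ± 2s = [46.51, 610.71].
Every value lies within the cutoffs.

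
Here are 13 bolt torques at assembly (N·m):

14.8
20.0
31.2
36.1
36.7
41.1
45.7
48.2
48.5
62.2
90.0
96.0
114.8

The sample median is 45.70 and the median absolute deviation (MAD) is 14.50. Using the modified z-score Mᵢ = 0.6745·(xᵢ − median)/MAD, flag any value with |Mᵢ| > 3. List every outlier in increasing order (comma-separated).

|Mᵢ| > 3 ⇔ |xᵢ − 45.70| > 3·14.50/0.6745 = 64.49.
So outliers lie outside [-18.79, 110.19].
114.8: M = 3.21 → outlier.

114.8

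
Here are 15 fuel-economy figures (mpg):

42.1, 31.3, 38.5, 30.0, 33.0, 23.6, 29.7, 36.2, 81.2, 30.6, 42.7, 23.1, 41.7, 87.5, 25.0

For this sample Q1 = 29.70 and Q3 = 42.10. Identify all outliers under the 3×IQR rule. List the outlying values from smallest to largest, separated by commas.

IQR = Q3 − Q1 = 42.10 − 29.70 = 12.40.
Lower fence = Q1 − 3·IQR = 29.70 − 37.20 = -7.50.
Upper fence = Q3 + 3·IQR = 42.10 + 37.20 = 79.30.
81.2 > 79.30 → outlier.
87.5 > 79.30 → outlier.
All remaining values lie within [-7.50, 79.30].

81.2, 87.5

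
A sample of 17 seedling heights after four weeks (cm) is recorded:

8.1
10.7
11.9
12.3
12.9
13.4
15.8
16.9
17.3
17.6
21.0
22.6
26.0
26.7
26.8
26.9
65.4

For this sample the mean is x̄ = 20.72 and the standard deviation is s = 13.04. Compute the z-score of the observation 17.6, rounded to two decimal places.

-0.24

z = (17.6 − 20.72) / 13.04 = -0.24.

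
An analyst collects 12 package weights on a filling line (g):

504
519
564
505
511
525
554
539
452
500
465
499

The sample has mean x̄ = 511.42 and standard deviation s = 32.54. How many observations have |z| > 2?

Cutoffs: x̄ ± 2s = [446.34, 576.50].
Every value lies within the cutoffs.

0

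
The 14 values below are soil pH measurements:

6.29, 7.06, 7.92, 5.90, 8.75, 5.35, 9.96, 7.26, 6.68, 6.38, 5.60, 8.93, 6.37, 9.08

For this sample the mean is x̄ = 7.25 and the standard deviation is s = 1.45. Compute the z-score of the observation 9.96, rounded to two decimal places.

1.87

z = (9.96 − 7.25) / 1.45 = 1.87.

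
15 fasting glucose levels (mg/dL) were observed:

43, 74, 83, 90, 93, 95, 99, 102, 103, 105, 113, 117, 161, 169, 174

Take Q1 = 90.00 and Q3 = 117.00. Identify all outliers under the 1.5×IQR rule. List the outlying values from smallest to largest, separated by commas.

IQR = Q3 − Q1 = 117.00 − 90.00 = 27.00.
Lower fence = Q1 − 1.5·IQR = 90.00 − 40.50 = 49.50.
Upper fence = Q3 + 1.5·IQR = 117.00 + 40.50 = 157.50.
43 < 49.50 → outlier.
161 > 157.50 → outlier.
169 > 157.50 → outlier.
174 > 157.50 → outlier.
All remaining values lie within [49.50, 157.50].

43, 161, 169, 174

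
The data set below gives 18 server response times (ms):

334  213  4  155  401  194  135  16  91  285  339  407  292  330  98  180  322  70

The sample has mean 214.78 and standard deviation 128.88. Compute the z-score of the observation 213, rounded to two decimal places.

z = (213 − 214.78) / 128.88 = -0.01.

-0.01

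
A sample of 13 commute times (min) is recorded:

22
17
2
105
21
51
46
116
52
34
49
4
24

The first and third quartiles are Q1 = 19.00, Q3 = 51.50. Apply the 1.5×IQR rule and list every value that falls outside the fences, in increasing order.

105, 116

IQR = Q3 − Q1 = 51.50 − 19.00 = 32.50.
Lower fence = Q1 − 1.5·IQR = 19.00 − 48.75 = -29.75.
Upper fence = Q3 + 1.5·IQR = 51.50 + 48.75 = 100.25.
105 > 100.25 → outlier.
116 > 100.25 → outlier.
All remaining values lie within [-29.75, 100.25].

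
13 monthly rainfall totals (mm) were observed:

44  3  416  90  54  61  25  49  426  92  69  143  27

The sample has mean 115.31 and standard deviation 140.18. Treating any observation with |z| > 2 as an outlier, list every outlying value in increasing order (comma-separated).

416, 426

Cutoffs at x̄ ± 2s: 115.31 ± 2·140.18 = [-165.05, 395.67].
416: z = 2.15, |z| > 2 → outlier.
426: z = 2.22, |z| > 2 → outlier.
Every other value lies within [-165.05, 395.67].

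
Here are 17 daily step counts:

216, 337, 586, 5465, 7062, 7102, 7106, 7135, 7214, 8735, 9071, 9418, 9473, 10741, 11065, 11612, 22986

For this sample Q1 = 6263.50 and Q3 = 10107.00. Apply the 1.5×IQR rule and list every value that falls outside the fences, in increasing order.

216, 337, 22986

IQR = Q3 − Q1 = 10107.00 − 6263.50 = 3843.50.
Lower fence = Q1 − 1.5·IQR = 6263.50 − 5765.25 = 498.25.
Upper fence = Q3 + 1.5·IQR = 10107.00 + 5765.25 = 15872.25.
216 < 498.25 → outlier.
337 < 498.25 → outlier.
22986 > 15872.25 → outlier.
All remaining values lie within [498.25, 15872.25].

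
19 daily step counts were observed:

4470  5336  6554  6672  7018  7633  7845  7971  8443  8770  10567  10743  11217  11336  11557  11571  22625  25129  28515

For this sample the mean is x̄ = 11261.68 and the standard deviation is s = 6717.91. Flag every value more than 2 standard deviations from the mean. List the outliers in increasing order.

Cutoffs at x̄ ± 2s: 11261.68 ± 2·6717.91 = [-2174.14, 24697.50].
25129: z = 2.06, |z| > 2 → outlier.
28515: z = 2.57, |z| > 2 → outlier.
Every other value lies within [-2174.14, 24697.50].

25129, 28515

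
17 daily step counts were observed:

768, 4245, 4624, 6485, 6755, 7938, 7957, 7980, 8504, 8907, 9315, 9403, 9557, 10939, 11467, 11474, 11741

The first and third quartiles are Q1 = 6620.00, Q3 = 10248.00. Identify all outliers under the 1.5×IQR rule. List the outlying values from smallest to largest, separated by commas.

768

IQR = Q3 − Q1 = 10248.00 − 6620.00 = 3628.00.
Lower fence = Q1 − 1.5·IQR = 6620.00 − 5442.00 = 1178.00.
Upper fence = Q3 + 1.5·IQR = 10248.00 + 5442.00 = 15690.00.
768 < 1178.00 → outlier.
All remaining values lie within [1178.00, 15690.00].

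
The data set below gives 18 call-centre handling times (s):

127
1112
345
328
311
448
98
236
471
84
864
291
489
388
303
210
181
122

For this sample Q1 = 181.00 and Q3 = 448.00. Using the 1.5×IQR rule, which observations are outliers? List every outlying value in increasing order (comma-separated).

864, 1112

IQR = Q3 − Q1 = 448.00 − 181.00 = 267.00.
Lower fence = Q1 − 1.5·IQR = 181.00 − 400.50 = -219.50.
Upper fence = Q3 + 1.5·IQR = 448.00 + 400.50 = 848.50.
864 > 848.50 → outlier.
1112 > 848.50 → outlier.
All remaining values lie within [-219.50, 848.50].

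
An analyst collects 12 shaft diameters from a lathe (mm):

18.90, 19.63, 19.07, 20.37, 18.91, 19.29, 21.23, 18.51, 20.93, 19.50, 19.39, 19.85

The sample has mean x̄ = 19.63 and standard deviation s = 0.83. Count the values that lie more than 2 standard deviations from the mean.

0

Cutoffs: x̄ ± 2s = [17.97, 21.29].
Every value lies within the cutoffs.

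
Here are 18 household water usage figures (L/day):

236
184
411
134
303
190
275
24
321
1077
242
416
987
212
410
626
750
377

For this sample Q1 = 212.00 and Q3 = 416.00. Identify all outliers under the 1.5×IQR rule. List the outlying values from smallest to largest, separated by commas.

750, 987, 1077

IQR = Q3 − Q1 = 416.00 − 212.00 = 204.00.
Lower fence = Q1 − 1.5·IQR = 212.00 − 306.00 = -94.00.
Upper fence = Q3 + 1.5·IQR = 416.00 + 306.00 = 722.00.
750 > 722.00 → outlier.
987 > 722.00 → outlier.
1077 > 722.00 → outlier.
All remaining values lie within [-94.00, 722.00].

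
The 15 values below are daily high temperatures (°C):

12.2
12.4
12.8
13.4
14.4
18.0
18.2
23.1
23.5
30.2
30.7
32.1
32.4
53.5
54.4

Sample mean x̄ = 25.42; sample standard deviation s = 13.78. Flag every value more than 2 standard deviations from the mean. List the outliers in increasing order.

53.5, 54.4

Cutoffs at x̄ ± 2s: 25.42 ± 2·13.78 = [-2.14, 52.98].
53.5: z = 2.04, |z| > 2 → outlier.
54.4: z = 2.10, |z| > 2 → outlier.
Every other value lies within [-2.14, 52.98].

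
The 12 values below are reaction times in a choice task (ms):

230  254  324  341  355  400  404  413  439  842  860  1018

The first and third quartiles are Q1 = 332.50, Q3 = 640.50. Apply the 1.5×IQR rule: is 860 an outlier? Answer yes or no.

no

IQR = Q3 − Q1 = 640.50 − 332.50 = 308.00.
Lower fence = Q1 − 1.5·IQR = 332.50 − 462.00 = -129.50.
Upper fence = Q3 + 1.5·IQR = 640.50 + 462.00 = 1102.50.
860 lies within [-129.50, 1102.50].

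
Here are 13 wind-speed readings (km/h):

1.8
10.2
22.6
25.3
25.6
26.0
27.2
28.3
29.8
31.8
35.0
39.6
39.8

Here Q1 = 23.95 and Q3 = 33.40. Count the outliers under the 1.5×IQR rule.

IQR = 9.45; fences at 23.95 − 14.175 = 9.775 and 33.40 + 14.175 = 47.575.
Outside the cutoffs: 1.8.

1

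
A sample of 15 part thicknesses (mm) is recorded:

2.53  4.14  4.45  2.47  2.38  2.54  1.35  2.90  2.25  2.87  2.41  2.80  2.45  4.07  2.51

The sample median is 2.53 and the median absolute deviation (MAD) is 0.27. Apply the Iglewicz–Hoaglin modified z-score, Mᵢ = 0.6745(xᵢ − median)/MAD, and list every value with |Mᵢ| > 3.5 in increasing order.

|Mᵢ| > 3.5 ⇔ |xᵢ − 2.53| > 3.5·0.27/0.6745 = 1.40.
So outliers lie outside [1.13, 3.93].
4.07: M = 3.85 → outlier.
4.14: M = 4.02 → outlier.
4.45: M = 4.80 → outlier.

4.07, 4.14, 4.45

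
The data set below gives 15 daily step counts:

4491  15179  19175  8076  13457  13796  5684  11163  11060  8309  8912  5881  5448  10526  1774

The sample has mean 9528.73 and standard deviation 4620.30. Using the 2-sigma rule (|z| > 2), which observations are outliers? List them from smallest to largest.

Cutoffs at x̄ ± 2s: 9528.73 ± 2·4620.30 = [288.13, 18769.33].
19175: z = 2.09, |z| > 2 → outlier.
Every other value lies within [288.13, 18769.33].

19175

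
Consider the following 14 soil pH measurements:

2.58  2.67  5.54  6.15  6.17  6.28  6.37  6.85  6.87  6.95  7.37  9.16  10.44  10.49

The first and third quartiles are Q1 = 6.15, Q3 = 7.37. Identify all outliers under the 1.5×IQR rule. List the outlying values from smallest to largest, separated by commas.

2.58, 2.67, 10.44, 10.49

IQR = Q3 − Q1 = 7.37 − 6.15 = 1.22.
Lower fence = Q1 − 1.5·IQR = 6.15 − 1.83 = 4.32.
Upper fence = Q3 + 1.5·IQR = 7.37 + 1.83 = 9.20.
2.58 < 4.32 → outlier.
2.67 < 4.32 → outlier.
10.44 > 9.20 → outlier.
10.49 > 9.20 → outlier.
All remaining values lie within [4.32, 9.20].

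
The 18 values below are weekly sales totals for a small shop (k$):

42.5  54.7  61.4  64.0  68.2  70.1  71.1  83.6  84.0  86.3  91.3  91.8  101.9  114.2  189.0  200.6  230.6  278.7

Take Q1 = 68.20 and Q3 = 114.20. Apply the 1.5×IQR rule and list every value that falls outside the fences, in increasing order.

189.0, 200.6, 230.6, 278.7

IQR = Q3 − Q1 = 114.20 − 68.20 = 46.00.
Lower fence = Q1 − 1.5·IQR = 68.20 − 69.00 = -0.80.
Upper fence = Q3 + 1.5·IQR = 114.20 + 69.00 = 183.20.
189.0 > 183.20 → outlier.
200.6 > 183.20 → outlier.
230.6 > 183.20 → outlier.
278.7 > 183.20 → outlier.
All remaining values lie within [-0.80, 183.20].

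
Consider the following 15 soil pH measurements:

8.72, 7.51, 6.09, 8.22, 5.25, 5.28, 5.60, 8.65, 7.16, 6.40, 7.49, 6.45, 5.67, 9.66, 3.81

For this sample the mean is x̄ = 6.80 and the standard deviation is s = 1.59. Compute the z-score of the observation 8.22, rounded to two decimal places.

z = (8.22 − 6.80) / 1.59 = 0.89.

0.89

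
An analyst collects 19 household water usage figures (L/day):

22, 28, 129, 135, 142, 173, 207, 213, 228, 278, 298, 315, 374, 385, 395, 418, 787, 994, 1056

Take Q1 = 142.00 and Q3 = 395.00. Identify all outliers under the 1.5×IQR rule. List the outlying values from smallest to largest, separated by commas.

787, 994, 1056

IQR = Q3 − Q1 = 395.00 − 142.00 = 253.00.
Lower fence = Q1 − 1.5·IQR = 142.00 − 379.50 = -237.50.
Upper fence = Q3 + 1.5·IQR = 395.00 + 379.50 = 774.50.
787 > 774.50 → outlier.
994 > 774.50 → outlier.
1056 > 774.50 → outlier.
All remaining values lie within [-237.50, 774.50].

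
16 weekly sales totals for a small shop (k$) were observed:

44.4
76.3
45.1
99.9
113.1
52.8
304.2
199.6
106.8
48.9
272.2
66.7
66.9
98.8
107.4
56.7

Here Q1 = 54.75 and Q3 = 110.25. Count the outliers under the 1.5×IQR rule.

IQR = 55.50; fences at 54.75 − 83.25 = -28.50 and 110.25 + 83.25 = 193.50.
Outside the cutoffs: 199.6, 272.2, 304.2.

3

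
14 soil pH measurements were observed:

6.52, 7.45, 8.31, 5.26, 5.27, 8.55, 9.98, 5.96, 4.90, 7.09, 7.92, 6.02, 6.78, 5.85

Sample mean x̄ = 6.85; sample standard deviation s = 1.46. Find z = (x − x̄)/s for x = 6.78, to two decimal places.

z = (6.78 − 6.85) / 1.46 = -0.05.

-0.05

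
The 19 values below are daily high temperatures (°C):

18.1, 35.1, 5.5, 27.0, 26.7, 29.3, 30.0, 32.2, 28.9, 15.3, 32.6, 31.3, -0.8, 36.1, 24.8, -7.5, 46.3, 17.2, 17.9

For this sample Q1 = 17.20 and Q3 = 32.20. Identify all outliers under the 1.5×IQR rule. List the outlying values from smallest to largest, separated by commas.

-7.5

IQR = Q3 − Q1 = 32.20 − 17.20 = 15.00.
Lower fence = Q1 − 1.5·IQR = 17.20 − 22.50 = -5.30.
Upper fence = Q3 + 1.5·IQR = 32.20 + 22.50 = 54.70.
-7.5 < -5.30 → outlier.
All remaining values lie within [-5.30, 54.70].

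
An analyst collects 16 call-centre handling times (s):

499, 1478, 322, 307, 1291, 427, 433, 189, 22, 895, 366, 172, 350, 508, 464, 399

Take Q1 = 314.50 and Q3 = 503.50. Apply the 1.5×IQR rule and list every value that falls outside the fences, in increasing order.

IQR = Q3 − Q1 = 503.50 − 314.50 = 189.00.
Lower fence = Q1 − 1.5·IQR = 314.50 − 283.50 = 31.00.
Upper fence = Q3 + 1.5·IQR = 503.50 + 283.50 = 787.00.
22 < 31.00 → outlier.
895 > 787.00 → outlier.
1291 > 787.00 → outlier.
1478 > 787.00 → outlier.
All remaining values lie within [31.00, 787.00].

22, 895, 1291, 1478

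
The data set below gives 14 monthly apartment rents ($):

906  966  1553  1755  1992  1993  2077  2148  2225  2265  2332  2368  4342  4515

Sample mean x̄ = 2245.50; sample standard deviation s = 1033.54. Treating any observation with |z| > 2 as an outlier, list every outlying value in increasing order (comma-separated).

Cutoffs at x̄ ± 2s: 2245.50 ± 2·1033.54 = [178.42, 4312.58].
4342: z = 2.03, |z| > 2 → outlier.
4515: z = 2.20, |z| > 2 → outlier.
Every other value lies within [178.42, 4312.58].

4342, 4515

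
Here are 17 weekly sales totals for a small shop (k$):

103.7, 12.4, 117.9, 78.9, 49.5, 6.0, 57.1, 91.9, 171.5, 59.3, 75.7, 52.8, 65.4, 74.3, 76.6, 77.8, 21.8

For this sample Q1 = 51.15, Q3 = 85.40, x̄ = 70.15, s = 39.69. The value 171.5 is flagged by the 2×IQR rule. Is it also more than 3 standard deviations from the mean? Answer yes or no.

z = (171.5 − 70.15) / 39.69 = 2.55.
|z| = 2.55 ≤ 3.

no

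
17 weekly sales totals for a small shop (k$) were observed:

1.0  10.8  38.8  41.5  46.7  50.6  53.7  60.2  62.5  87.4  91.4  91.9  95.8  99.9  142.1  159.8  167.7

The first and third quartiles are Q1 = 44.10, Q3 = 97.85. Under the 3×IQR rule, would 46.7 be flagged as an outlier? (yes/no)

no

IQR = Q3 − Q1 = 97.85 − 44.10 = 53.75.
Lower fence = Q1 − 3·IQR = 44.10 − 161.25 = -117.15.
Upper fence = Q3 + 3·IQR = 97.85 + 161.25 = 259.10.
46.7 lies within [-117.15, 259.10].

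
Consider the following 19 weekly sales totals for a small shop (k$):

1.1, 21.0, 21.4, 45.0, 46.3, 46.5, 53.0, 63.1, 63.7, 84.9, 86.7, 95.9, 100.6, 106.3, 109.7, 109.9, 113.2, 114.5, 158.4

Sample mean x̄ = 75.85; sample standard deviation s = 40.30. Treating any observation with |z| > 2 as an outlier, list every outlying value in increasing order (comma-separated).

158.4

Cutoffs at x̄ ± 2s: 75.85 ± 2·40.30 = [-4.75, 156.45].
158.4: z = 2.05, |z| > 2 → outlier.
Every other value lies within [-4.75, 156.45].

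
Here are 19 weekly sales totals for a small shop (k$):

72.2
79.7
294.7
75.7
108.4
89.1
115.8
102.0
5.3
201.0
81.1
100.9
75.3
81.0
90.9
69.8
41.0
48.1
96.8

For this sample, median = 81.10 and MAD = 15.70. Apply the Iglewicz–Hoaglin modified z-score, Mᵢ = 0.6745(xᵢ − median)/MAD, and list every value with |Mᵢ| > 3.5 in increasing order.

201.0, 294.7

|Mᵢ| > 3.5 ⇔ |xᵢ − 81.10| > 3.5·15.70/0.6745 = 81.47.
So outliers lie outside [-0.37, 162.57].
201.0: M = 5.15 → outlier.
294.7: M = 9.18 → outlier.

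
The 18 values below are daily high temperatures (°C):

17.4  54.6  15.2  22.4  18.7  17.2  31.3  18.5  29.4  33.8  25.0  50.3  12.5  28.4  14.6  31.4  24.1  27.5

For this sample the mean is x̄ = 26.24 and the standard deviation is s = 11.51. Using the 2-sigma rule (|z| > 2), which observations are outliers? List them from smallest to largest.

50.3, 54.6

Cutoffs at x̄ ± 2s: 26.24 ± 2·11.51 = [3.22, 49.26].
50.3: z = 2.09, |z| > 2 → outlier.
54.6: z = 2.46, |z| > 2 → outlier.
Every other value lies within [3.22, 49.26].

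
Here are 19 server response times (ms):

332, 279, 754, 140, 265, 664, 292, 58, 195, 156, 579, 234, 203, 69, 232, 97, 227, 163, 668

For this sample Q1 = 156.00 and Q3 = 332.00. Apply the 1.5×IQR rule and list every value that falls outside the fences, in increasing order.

IQR = Q3 − Q1 = 332.00 − 156.00 = 176.00.
Lower fence = Q1 − 1.5·IQR = 156.00 − 264.00 = -108.00.
Upper fence = Q3 + 1.5·IQR = 332.00 + 264.00 = 596.00.
664 > 596.00 → outlier.
668 > 596.00 → outlier.
754 > 596.00 → outlier.
All remaining values lie within [-108.00, 596.00].

664, 668, 754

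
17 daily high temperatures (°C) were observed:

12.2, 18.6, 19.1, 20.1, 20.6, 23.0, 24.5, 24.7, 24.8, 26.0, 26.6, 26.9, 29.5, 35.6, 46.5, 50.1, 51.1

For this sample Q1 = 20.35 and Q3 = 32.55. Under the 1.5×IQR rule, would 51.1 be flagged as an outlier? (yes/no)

yes

IQR = Q3 − Q1 = 32.55 − 20.35 = 12.20.
Lower fence = Q1 − 1.5·IQR = 20.35 − 18.30 = 2.05.
Upper fence = Q3 + 1.5·IQR = 32.55 + 18.30 = 50.85.
51.1 lies above the upper fence.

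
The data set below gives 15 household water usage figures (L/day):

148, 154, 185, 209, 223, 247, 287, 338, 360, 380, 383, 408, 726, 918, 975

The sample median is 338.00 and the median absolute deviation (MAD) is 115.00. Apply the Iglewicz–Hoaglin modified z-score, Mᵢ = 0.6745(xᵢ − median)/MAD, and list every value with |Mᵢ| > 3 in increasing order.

|Mᵢ| > 3 ⇔ |xᵢ − 338.00| > 3·115.00/0.6745 = 511.49.
So outliers lie outside [-173.49, 849.49].
918: M = 3.40 → outlier.
975: M = 3.74 → outlier.

918, 975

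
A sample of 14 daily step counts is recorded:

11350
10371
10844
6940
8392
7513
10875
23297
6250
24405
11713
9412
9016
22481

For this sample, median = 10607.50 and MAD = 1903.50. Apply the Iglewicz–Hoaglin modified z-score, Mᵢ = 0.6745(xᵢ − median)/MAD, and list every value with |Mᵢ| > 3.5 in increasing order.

|Mᵢ| > 3.5 ⇔ |xᵢ − 10607.50| > 3.5·1903.50/0.6745 = 9877.32.
So outliers lie outside [730.18, 20484.82].
22481: M = 4.21 → outlier.
23297: M = 4.50 → outlier.
24405: M = 4.89 → outlier.

22481, 23297, 24405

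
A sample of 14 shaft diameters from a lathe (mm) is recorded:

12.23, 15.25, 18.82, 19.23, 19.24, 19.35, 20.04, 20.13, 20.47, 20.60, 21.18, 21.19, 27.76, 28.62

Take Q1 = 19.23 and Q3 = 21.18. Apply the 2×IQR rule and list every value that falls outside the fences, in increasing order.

IQR = Q3 − Q1 = 21.18 − 19.23 = 1.95.
Lower fence = Q1 − 2·IQR = 19.23 − 3.90 = 15.33.
Upper fence = Q3 + 2·IQR = 21.18 + 3.90 = 25.08.
12.23 < 15.33 → outlier.
15.25 < 15.33 → outlier.
27.76 > 25.08 → outlier.
28.62 > 25.08 → outlier.
All remaining values lie within [15.33, 25.08].

12.23, 15.25, 27.76, 28.62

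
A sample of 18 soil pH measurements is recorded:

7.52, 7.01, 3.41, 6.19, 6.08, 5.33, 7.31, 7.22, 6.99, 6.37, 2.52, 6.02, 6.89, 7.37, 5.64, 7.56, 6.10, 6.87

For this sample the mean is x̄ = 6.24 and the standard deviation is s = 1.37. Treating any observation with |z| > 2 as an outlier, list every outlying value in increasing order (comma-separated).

2.52, 3.41

Cutoffs at x̄ ± 2s: 6.24 ± 2·1.37 = [3.50, 8.98].
2.52: z = -2.72, |z| > 2 → outlier.
3.41: z = -2.07, |z| > 2 → outlier.
Every other value lies within [3.50, 8.98].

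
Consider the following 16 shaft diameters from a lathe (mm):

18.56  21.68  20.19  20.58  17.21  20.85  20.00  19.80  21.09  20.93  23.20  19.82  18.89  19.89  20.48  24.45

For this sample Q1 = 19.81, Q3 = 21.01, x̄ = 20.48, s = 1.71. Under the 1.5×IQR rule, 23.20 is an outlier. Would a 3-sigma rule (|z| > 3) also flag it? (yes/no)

z = (23.20 − 20.48) / 1.71 = 1.59.
|z| = 1.59 ≤ 3.

no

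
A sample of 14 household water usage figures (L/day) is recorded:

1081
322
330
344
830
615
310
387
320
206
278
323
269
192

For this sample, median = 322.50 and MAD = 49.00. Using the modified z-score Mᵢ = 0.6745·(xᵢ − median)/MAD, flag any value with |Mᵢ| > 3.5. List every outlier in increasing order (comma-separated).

615, 830, 1081

|Mᵢ| > 3.5 ⇔ |xᵢ − 322.50| > 3.5·49.00/0.6745 = 254.26.
So outliers lie outside [68.24, 576.76].
615: M = 4.03 → outlier.
830: M = 6.99 → outlier.
1081: M = 10.44 → outlier.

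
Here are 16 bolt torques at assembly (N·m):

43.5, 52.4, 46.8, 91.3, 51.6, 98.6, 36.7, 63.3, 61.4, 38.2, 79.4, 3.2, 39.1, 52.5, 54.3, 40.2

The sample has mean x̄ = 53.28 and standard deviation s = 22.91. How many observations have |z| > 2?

Cutoffs: x̄ ± 2s = [7.46, 99.10].
Outside the cutoffs: 3.2.

1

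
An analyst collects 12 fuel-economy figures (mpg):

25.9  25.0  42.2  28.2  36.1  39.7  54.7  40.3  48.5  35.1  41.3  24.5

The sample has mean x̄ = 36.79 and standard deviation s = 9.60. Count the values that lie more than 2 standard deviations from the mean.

0

Cutoffs: x̄ ± 2s = [17.59, 55.99].
Every value lies within the cutoffs.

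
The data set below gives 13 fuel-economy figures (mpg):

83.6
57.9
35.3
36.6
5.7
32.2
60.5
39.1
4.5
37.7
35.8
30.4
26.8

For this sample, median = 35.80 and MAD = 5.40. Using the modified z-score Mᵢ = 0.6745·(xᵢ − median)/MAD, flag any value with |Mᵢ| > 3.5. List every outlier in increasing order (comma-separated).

4.5, 5.7, 83.6

|Mᵢ| > 3.5 ⇔ |xᵢ − 35.80| > 3.5·5.40/0.6745 = 28.02.
So outliers lie outside [7.78, 63.82].
4.5: M = -3.91 → outlier.
5.7: M = -3.76 → outlier.
83.6: M = 5.97 → outlier.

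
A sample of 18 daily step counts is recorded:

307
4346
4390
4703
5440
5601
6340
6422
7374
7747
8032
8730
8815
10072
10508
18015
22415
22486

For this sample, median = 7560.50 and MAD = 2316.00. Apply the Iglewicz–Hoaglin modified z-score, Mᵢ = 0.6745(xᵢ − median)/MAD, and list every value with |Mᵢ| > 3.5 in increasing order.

22415, 22486

|Mᵢ| > 3.5 ⇔ |xᵢ − 7560.50| > 3.5·2316.00/0.6745 = 12017.79.
So outliers lie outside [-4457.29, 19578.29].
22415: M = 4.33 → outlier.
22486: M = 4.35 → outlier.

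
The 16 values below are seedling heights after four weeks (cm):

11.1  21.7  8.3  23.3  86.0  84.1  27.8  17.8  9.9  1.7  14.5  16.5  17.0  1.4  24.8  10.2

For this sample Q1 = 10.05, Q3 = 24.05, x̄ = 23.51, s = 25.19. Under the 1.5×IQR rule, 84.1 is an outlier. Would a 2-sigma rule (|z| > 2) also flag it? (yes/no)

z = (84.1 − 23.51) / 25.19 = 2.41.
|z| = 2.41 > 2.

yes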